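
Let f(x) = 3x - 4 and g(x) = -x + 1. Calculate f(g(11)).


g(11) = -10
f(-10) = -34

-34


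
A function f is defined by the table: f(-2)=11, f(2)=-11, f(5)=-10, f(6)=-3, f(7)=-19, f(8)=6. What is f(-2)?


Reading from the table at x = -2

11


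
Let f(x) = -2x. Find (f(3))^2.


f(3) = -6
(-6)^2 = 36

36


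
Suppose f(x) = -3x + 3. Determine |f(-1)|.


f(-1) = 6
|6| = 6

6


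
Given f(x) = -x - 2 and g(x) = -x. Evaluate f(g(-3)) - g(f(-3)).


f(g(-3)) = -5
g(f(-3)) = -1
Difference = -4

-4


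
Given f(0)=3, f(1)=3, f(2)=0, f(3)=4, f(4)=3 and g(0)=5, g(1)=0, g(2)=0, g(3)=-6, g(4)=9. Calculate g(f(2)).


f(2) = 0
g(0) = 5

5


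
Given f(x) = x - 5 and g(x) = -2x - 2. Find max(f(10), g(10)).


f(10) = 5
g(10) = -22
max = 5

5


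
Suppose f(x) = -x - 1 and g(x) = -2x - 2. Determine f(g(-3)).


g(-3) = 4
f(4) = -5

-5


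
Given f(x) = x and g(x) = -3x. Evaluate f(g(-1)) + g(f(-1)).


f(g(-1)) = 3
g(f(-1)) = 3
Sum = 6

6


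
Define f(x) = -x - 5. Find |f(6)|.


f(6) = -11
|-11| = 11

11


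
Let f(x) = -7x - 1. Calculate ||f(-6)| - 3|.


f(-6) = 41
|41| = 41
|41 - 3| = 38

38


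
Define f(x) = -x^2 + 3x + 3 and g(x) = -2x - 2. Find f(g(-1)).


g(-1) = 0
f(0) = (-1)*(0)^2 + 3*(0) + 3 = 3

3


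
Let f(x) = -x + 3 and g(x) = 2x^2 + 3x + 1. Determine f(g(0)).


2


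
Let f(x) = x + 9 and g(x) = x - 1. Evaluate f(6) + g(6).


20


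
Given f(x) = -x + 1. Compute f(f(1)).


f(1) = 0
f(0) = 1

1


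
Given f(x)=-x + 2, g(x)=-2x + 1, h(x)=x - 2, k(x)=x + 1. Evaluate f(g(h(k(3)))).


k(3) = 4
h(4) = 2
g(2) = -3
f(-3) = 5

5


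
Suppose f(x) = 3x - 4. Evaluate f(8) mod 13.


f(8) = 20
20 mod 13 = 7

7


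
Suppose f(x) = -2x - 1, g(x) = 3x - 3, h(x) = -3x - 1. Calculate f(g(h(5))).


h(5) = -16
g(-16) = -51
f(-51) = 101

101


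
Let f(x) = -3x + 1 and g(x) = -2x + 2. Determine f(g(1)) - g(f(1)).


f(g(1)) = 1
g(f(1)) = 6
Difference = -5

-5


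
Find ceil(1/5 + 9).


1/5 = 0.2
0.2 + 9 = 9.2
ceil(9.2) = 10

10


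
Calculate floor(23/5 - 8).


-4


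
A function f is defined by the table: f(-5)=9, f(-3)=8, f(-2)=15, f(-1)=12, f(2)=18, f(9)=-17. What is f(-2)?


Reading from the table at x = -2

15


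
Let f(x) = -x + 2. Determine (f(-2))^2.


f(-2) = 4
(4)^2 = 16

16


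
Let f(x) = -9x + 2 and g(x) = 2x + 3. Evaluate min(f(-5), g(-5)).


f(-5) = 47
g(-5) = -7
min = -7

-7


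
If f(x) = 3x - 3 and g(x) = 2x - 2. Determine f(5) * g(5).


f(5) = 12
g(5) = 8
Product = 96

96


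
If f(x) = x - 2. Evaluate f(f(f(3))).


f(3) = 1
f(1) = -1
f(-1) = -3

-3


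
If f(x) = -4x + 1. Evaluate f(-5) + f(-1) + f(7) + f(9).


f(-5) = 21
f(-1) = 5
f(7) = -27
f(9) = -35
Sum = -36

-36


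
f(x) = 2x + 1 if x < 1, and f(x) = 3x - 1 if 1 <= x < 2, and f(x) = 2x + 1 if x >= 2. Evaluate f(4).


4 satisfies x >= 2
f(4) = 9

9


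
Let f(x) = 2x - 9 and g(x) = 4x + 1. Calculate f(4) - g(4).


f(4) = -1
g(4) = 17
Difference = -18

-18


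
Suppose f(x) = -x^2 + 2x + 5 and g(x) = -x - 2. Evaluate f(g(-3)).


g(-3) = 1
f(1) = (-1)*(1)^2 + 2*(1) + 5 = 6

6


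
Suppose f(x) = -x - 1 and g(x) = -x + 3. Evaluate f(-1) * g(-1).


f(-1) = 0
g(-1) = 4
Product = 0

0


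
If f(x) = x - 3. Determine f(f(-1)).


f(-1) = -4
f(-4) = -7

-7


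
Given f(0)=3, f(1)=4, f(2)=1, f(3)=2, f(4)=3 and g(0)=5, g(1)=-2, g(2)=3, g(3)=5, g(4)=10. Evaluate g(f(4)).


f(4) = 3
g(3) = 5

5


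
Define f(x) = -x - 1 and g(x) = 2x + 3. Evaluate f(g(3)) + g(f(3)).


f(g(3)) = -10
g(f(3)) = -5
Sum = -15

-15


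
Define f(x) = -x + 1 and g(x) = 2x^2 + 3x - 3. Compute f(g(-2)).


g(-2) = -1
f(-1) = 2

2


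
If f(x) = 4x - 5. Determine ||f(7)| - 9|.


f(7) = 23
|23| = 23
|23 - 9| = 14

14


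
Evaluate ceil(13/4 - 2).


13/4 = 3.25
3.25 - 2 = 1.25
ceil(1.25) = 2

2


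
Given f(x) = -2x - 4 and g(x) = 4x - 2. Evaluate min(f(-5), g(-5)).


f(-5) = 6
g(-5) = -22
min = -22

-22


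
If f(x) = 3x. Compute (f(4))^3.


f(4) = 12
(12)^3 = 1728

1728


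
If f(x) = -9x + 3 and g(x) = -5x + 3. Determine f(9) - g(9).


f(9) = -78
g(9) = -42
Difference = -36

-36


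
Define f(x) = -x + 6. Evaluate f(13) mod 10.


f(13) = -7
-7 mod 10 = 3

3


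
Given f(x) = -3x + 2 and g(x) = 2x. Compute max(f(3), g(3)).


f(3) = -7
g(3) = 6
max = 6

6


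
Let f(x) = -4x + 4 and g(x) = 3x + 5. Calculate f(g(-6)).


g(-6) = -13
f(-13) = 56

56


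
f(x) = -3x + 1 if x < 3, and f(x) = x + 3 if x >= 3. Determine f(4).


7


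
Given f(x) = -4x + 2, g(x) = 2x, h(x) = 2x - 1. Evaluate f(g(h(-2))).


h(-2) = -5
g(-5) = -10
f(-10) = 42

42


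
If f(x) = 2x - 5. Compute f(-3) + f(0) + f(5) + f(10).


f(-3) = -11
f(0) = -5
f(5) = 5
f(10) = 15
Sum = 4

4


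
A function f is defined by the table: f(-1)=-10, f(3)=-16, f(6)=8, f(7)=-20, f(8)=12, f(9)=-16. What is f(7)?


Reading from the table at x = 7

-20


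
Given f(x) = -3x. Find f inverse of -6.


Solve -3x = -6
x = (-6) / (-3) = 2

2


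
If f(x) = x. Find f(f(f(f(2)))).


f(2) = 2
f(2) = 2
f(2) = 2
f(2) = 2

2


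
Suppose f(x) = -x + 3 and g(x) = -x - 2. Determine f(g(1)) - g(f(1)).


f(g(1)) = 6
g(f(1)) = -4
Difference = 10

10


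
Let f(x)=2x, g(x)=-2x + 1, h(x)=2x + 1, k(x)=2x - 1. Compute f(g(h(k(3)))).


k(3) = 5
h(5) = 11
g(11) = -21
f(-21) = -42

-42


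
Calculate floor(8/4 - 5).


-3


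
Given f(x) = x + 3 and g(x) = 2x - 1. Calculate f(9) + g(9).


f(9) = 12
g(9) = 17
Sum = 29

29


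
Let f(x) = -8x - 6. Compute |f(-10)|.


f(-10) = 74
|74| = 74

74


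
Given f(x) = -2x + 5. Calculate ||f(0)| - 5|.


f(0) = 5
|5| = 5
|5 - 5| = 0

0


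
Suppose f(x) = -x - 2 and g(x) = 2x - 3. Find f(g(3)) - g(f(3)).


f(g(3)) = -5
g(f(3)) = -13
Difference = 8

8


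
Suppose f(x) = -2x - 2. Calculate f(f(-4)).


f(-4) = 6
f(6) = -14

-14


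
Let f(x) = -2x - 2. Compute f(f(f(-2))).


f(-2) = 2
f(2) = -6
f(-6) = 10

10


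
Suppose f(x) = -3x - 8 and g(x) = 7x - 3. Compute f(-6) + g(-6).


f(-6) = 10
g(-6) = -45
Sum = -35

-35


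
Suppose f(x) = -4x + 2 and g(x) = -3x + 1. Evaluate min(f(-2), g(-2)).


f(-2) = 10
g(-2) = 7
min = 7

7


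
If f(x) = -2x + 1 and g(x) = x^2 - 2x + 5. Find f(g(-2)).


g(-2) = 13
f(13) = -25

-25


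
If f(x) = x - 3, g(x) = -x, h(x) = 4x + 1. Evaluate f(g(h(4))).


h(4) = 17
g(17) = -17
f(-17) = -20

-20


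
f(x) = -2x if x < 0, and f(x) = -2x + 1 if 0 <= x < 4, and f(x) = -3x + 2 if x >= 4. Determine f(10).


10 satisfies x >= 4
f(10) = -28

-28


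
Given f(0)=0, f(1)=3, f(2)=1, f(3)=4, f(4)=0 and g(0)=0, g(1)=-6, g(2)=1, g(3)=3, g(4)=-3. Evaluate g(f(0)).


0


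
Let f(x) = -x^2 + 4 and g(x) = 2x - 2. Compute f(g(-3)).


g(-3) = -8
f(-8) = (-1)*(-8)^2 + 4 = -60

-60


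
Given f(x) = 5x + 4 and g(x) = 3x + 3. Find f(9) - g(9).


f(9) = 49
g(9) = 30
Difference = 19

19


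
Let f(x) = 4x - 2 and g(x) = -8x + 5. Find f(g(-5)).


g(-5) = 45
f(45) = 178

178


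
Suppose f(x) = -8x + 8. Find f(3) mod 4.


f(3) = -16
-16 mod 4 = 0

0


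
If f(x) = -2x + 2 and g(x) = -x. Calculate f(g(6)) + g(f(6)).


f(g(6)) = 14
g(f(6)) = 10
Sum = 24

24


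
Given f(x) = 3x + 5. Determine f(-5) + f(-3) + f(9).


f(-5) = -10
f(-3) = -4
f(9) = 32
Sum = 18

18


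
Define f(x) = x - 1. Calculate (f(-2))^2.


f(-2) = -3
(-3)^2 = 9

9


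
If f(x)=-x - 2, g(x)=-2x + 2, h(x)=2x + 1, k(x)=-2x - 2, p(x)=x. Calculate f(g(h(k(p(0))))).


-10


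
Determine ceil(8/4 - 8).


8/4 = 2
2 - 8 = -6
ceil(-6) = -6

-6


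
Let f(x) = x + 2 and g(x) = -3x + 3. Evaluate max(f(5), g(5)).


f(5) = 7
g(5) = -12
max = 7

7


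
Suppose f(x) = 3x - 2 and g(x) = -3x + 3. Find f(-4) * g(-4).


-210


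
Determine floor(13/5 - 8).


13/5 = 2.6
2.6 - 8 = -5.4
floor(-5.4) = -6

-6


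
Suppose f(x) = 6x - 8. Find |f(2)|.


f(2) = 4
|4| = 4

4


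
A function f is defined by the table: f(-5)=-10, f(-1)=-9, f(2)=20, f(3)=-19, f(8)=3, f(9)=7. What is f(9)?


Reading from the table at x = 9

7


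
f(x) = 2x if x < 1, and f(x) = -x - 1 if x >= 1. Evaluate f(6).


6 satisfies x >= 1
f(6) = -7

-7


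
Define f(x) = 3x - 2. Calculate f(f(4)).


f(4) = 10
f(10) = 28

28


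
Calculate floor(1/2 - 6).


1/2 = 0.5
0.5 - 6 = -5.5
floor(-5.5) = -6

-6


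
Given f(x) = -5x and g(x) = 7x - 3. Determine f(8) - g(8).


f(8) = -40
g(8) = 53
Difference = -93

-93


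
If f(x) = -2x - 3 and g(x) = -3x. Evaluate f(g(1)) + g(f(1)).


f(g(1)) = 3
g(f(1)) = 15
Sum = 18

18


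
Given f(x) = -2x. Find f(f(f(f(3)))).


f(3) = -6
f(-6) = 12
f(12) = -24
f(-24) = 48

48


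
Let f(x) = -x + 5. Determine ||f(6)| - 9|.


f(6) = -1
|-1| = 1
|1 - 9| = 8

8


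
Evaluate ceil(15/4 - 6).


-2


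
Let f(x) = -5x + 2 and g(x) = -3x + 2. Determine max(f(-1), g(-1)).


f(-1) = 7
g(-1) = 5
max = 7

7


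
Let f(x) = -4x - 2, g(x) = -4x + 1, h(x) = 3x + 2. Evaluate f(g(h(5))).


h(5) = 17
g(17) = -67
f(-67) = 266

266


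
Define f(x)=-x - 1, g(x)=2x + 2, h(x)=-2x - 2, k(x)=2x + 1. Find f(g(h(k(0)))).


5


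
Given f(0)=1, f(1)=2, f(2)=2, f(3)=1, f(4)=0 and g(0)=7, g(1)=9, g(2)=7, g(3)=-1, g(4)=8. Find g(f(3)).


f(3) = 1
g(1) = 9

9


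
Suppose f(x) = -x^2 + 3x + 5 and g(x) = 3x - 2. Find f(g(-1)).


g(-1) = -5
f(-5) = (-1)*(-5)^2 + 3*(-5) + 5 = -35

-35


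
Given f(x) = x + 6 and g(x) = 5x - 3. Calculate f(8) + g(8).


f(8) = 14
g(8) = 37
Sum = 51

51


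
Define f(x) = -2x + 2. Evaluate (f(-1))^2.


f(-1) = 4
(4)^2 = 16

16


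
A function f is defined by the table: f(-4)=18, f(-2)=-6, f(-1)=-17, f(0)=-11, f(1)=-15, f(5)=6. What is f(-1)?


Reading from the table at x = -1

-17


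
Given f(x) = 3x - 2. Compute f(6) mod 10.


f(6) = 16
16 mod 10 = 6

6


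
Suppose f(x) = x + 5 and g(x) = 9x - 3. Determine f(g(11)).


g(11) = 96
f(96) = 101

101


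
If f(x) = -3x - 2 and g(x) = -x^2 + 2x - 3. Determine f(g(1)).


g(1) = -2
f(-2) = 4

4


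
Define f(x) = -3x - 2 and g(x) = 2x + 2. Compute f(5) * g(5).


f(5) = -17
g(5) = 12
Product = -204

-204


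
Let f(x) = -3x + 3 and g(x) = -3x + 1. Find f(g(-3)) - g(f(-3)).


f(g(-3)) = -27
g(f(-3)) = -35
Difference = 8

8


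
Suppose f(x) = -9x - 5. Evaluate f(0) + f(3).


-37


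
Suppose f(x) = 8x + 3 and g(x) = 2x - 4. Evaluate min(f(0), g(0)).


f(0) = 3
g(0) = -4
min = -4

-4


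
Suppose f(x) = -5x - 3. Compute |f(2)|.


f(2) = -13
|-13| = 13

13


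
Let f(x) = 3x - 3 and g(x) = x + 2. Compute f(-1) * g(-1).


f(-1) = -6
g(-1) = 1
Product = -6

-6


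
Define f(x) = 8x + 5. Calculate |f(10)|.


85


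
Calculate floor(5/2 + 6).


5/2 = 2.5
2.5 + 6 = 8.5
floor(8.5) = 8

8


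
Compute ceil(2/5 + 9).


2/5 = 0.4
0.4 + 9 = 9.4
ceil(9.4) = 10

10


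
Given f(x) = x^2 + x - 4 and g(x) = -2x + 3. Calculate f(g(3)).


g(3) = -3
f(-3) = 1*(-3)^2 + 1*(-3) - 4 = 2

2


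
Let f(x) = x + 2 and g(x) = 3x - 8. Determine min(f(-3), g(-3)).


-17


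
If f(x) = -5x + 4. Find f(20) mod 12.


f(20) = -96
-96 mod 12 = 0

0


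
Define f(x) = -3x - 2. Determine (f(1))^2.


f(1) = -5
(-5)^2 = 25

25


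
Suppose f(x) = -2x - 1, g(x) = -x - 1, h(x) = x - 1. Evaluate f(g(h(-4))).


h(-4) = -5
g(-5) = 4
f(4) = -9

-9


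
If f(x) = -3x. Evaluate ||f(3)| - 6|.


f(3) = -9
|-9| = 9
|9 - 6| = 3

3


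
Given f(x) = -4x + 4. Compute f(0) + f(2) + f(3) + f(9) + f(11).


f(0) = 4
f(2) = -4
f(3) = -8
f(9) = -32
f(11) = -40
Sum = -80

-80


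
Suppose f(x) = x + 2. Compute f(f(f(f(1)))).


f(1) = 3
f(3) = 5
f(5) = 7
f(7) = 9

9


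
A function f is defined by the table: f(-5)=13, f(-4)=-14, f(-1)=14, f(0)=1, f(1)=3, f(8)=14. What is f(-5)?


13


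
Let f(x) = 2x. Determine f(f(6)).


f(6) = 12
f(12) = 24

24


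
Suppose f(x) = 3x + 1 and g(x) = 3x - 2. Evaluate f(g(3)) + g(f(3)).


f(g(3)) = 22
g(f(3)) = 28
Sum = 50

50


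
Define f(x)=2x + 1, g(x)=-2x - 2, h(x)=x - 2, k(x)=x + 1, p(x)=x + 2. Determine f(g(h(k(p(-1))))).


p(-1) = 1
k(1) = 2
h(2) = 0
g(0) = -2
f(-2) = -3

-3


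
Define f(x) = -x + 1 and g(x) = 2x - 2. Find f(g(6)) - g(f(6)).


f(g(6)) = -9
g(f(6)) = -12
Difference = 3

3


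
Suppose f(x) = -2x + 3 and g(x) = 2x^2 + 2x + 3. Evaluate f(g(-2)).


g(-2) = 7
f(7) = -11

-11


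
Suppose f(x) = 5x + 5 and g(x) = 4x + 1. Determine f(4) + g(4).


f(4) = 25
g(4) = 17
Sum = 42

42


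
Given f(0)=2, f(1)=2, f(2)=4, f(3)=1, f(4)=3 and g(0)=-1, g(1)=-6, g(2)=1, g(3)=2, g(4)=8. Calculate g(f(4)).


f(4) = 3
g(3) = 2

2


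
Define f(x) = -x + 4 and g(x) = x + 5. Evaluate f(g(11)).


-12


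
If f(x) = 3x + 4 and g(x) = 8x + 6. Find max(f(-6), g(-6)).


f(-6) = -14
g(-6) = -42
max = -14

-14


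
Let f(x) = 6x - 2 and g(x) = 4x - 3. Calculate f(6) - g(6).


13


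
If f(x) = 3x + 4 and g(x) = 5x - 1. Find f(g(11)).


166


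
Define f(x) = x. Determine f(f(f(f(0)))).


f(0) = 0
f(0) = 0
f(0) = 0
f(0) = 0

0


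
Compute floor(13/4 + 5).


8


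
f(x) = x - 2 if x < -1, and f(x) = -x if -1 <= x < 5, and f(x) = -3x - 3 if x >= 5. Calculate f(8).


8 satisfies x >= 5
f(8) = -27

-27


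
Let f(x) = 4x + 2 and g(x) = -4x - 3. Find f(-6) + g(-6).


f(-6) = -22
g(-6) = 21
Sum = -1

-1


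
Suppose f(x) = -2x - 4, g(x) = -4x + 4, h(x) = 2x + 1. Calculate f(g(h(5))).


h(5) = 11
g(11) = -40
f(-40) = 76

76


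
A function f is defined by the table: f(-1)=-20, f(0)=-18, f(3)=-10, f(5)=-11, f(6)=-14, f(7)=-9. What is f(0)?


Reading from the table at x = 0

-18


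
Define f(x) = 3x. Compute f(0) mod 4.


f(0) = 0
0 mod 4 = 0

0


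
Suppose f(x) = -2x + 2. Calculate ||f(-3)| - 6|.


f(-3) = 8
|8| = 8
|8 - 6| = 2

2


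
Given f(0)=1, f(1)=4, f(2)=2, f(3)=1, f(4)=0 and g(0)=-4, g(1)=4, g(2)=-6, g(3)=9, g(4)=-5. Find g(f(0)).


f(0) = 1
g(1) = 4

4


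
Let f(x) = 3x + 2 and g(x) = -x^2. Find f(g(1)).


g(1) = -1
f(-1) = -1

-1


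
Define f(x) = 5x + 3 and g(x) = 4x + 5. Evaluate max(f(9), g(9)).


f(9) = 48
g(9) = 41
max = 48

48


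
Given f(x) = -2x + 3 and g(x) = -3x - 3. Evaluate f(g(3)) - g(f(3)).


f(g(3)) = 27
g(f(3)) = 6
Difference = 21

21


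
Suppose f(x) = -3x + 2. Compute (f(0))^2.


f(0) = 2
(2)^2 = 4

4


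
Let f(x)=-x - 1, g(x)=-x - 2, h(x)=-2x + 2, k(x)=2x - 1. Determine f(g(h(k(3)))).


k(3) = 5
h(5) = -8
g(-8) = 6
f(6) = -7

-7


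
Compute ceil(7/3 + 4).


7/3 = 2.3333
2.3333 + 4 = 6.3333
ceil(6.3333) = 7

7


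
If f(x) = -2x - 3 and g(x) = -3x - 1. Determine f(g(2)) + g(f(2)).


f(g(2)) = 11
g(f(2)) = 20
Sum = 31

31


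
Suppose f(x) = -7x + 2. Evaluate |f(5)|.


f(5) = -33
|-33| = 33

33


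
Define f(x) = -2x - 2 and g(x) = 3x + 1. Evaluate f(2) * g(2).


f(2) = -6
g(2) = 7
Product = -42

-42


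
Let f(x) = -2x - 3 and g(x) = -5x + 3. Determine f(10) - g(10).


f(10) = -23
g(10) = -47
Difference = 24

24


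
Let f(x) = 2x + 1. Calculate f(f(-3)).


f(-3) = -5
f(-5) = -9

-9


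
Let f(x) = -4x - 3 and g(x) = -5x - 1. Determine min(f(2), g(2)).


f(2) = -11
g(2) = -11
min = -11

-11


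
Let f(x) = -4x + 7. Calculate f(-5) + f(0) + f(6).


f(-5) = 27
f(0) = 7
f(6) = -17
Sum = 17

17


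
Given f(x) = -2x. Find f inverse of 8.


-4


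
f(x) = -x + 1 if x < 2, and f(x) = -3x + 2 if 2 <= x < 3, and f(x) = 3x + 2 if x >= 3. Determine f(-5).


-5 satisfies x < 2
f(-5) = 6

6


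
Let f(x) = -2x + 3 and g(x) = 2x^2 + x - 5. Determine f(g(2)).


g(2) = 5
f(5) = -7

-7


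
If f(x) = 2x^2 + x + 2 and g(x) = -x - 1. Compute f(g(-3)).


g(-3) = 2
f(2) = 2*(2)^2 + 1*(2) + 2 = 12

12


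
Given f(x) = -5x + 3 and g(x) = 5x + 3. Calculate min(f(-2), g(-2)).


f(-2) = 13
g(-2) = -7
min = -7

-7


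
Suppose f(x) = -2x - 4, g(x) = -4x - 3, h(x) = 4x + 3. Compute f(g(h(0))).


h(0) = 3
g(3) = -15
f(-15) = 26

26


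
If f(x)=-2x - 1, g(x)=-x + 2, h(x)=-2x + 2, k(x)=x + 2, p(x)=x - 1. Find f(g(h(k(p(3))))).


p(3) = 2
k(2) = 4
h(4) = -6
g(-6) = 8
f(8) = -17

-17


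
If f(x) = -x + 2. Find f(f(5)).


5


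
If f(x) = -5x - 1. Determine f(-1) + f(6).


f(-1) = 4
f(6) = -31
Sum = -27

-27


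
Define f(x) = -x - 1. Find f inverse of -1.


0


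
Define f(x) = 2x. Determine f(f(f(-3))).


f(-3) = -6
f(-6) = -12
f(-12) = -24

-24


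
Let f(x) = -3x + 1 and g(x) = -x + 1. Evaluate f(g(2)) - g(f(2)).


f(g(2)) = 4
g(f(2)) = 6
Difference = -2

-2


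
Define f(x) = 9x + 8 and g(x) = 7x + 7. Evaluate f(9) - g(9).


f(9) = 89
g(9) = 70
Difference = 19

19


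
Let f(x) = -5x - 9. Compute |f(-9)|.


36


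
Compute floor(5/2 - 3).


5/2 = 2.5
2.5 - 3 = -0.5
floor(-0.5) = -1

-1


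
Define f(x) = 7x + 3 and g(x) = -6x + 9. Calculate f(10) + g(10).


f(10) = 73
g(10) = -51
Sum = 22

22


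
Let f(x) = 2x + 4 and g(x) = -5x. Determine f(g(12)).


g(12) = -60
f(-60) = -116

-116


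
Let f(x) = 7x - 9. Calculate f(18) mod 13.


f(18) = 117
117 mod 13 = 0

0


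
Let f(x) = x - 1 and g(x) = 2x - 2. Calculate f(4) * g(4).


f(4) = 3
g(4) = 6
Product = 18

18


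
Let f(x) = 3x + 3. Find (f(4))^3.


f(4) = 15
(15)^3 = 3375

3375


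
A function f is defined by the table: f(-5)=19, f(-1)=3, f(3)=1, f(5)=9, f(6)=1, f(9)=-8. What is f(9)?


Reading from the table at x = 9

-8


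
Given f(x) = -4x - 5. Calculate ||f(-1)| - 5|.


f(-1) = -1
|-1| = 1
|1 - 5| = 4

4


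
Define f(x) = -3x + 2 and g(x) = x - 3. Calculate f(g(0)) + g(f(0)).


f(g(0)) = 11
g(f(0)) = -1
Sum = 10

10


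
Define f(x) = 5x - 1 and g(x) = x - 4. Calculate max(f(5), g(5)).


24


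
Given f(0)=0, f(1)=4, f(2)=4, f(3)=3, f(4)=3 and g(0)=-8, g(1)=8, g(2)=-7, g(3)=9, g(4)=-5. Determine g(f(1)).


f(1) = 4
g(4) = -5

-5


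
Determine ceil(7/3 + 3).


7/3 = 2.3333
2.3333 + 3 = 5.3333
ceil(5.3333) = 6

6


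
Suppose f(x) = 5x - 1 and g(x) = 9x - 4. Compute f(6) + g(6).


f(6) = 29
g(6) = 50
Sum = 79

79


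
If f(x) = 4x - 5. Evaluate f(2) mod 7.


3


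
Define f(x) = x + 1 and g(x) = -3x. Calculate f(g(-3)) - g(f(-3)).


f(g(-3)) = 10
g(f(-3)) = 6
Difference = 4

4


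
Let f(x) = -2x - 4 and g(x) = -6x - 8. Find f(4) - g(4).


f(4) = -12
g(4) = -32
Difference = 20

20


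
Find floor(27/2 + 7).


27/2 = 13.5
13.5 + 7 = 20.5
floor(20.5) = 20

20


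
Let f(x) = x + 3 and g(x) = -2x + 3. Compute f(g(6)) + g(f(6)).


f(g(6)) = -6
g(f(6)) = -15
Sum = -21

-21


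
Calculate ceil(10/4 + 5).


8


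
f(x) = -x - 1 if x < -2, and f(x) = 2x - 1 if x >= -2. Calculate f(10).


10 satisfies x >= -2
f(10) = 19

19


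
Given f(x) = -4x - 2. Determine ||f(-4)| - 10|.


f(-4) = 14
|14| = 14
|14 - 10| = 4

4


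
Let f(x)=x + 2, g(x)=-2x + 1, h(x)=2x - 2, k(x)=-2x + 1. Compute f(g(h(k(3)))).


k(3) = -5
h(-5) = -12
g(-12) = 25
f(25) = 27

27


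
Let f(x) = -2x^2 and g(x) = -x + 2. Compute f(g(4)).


g(4) = -2
f(-2) = (-2)*(-2)^2 = -8

-8


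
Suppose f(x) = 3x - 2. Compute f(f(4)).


f(4) = 10
f(10) = 28

28


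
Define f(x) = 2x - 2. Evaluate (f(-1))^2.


f(-1) = -4
(-4)^2 = 16

16


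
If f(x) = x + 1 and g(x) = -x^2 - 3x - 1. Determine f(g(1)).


g(1) = -5
f(-5) = -4

-4


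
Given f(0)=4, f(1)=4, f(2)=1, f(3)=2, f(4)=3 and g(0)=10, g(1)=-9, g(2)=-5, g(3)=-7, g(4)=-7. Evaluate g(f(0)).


f(0) = 4
g(4) = -7

-7


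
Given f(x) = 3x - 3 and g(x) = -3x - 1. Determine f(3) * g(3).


f(3) = 6
g(3) = -10
Product = -60

-60


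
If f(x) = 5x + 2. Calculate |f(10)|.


f(10) = 52
|52| = 52

52


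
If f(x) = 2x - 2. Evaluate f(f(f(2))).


f(2) = 2
f(2) = 2
f(2) = 2

2


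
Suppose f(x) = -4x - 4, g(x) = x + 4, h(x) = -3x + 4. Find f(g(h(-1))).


-48


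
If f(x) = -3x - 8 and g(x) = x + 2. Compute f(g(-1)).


g(-1) = 1
f(1) = -11

-11


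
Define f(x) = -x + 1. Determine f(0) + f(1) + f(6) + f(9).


f(0) = 1
f(1) = 0
f(6) = -5
f(9) = -8
Sum = -12

-12


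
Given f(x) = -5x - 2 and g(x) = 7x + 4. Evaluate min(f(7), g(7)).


-37


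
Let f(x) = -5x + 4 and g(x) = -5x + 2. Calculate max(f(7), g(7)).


f(7) = -31
g(7) = -33
max = -31

-31


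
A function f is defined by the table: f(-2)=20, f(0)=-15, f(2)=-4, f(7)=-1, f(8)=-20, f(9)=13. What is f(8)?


Reading from the table at x = 8

-20


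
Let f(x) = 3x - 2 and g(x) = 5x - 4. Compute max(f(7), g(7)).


f(7) = 19
g(7) = 31
max = 31

31


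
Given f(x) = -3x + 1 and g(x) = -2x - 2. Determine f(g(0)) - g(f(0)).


f(g(0)) = 7
g(f(0)) = -4
Difference = 11

11


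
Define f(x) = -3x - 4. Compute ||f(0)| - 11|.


f(0) = -4
|-4| = 4
|4 - 11| = 7

7


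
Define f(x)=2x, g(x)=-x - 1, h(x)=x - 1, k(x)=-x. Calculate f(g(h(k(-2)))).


k(-2) = 2
h(2) = 1
g(1) = -2
f(-2) = -4

-4


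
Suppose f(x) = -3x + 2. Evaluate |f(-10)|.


f(-10) = 32
|32| = 32

32


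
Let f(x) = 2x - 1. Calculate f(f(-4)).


f(-4) = -9
f(-9) = -19

-19


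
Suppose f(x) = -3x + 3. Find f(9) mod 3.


f(9) = -24
-24 mod 3 = 0

0


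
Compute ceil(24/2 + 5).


17


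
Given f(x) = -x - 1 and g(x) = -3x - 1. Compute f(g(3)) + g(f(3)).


f(g(3)) = 9
g(f(3)) = 11
Sum = 20

20


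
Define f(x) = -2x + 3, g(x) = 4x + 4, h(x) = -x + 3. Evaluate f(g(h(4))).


h(4) = -1
g(-1) = 0
f(0) = 3

3


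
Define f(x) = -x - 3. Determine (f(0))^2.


f(0) = -3
(-3)^2 = 9

9


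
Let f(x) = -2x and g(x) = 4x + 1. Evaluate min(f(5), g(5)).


f(5) = -10
g(5) = 21
min = -10

-10


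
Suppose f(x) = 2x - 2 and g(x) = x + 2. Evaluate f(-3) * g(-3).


8


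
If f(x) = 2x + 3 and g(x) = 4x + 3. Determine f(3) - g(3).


f(3) = 9
g(3) = 15
Difference = -6

-6


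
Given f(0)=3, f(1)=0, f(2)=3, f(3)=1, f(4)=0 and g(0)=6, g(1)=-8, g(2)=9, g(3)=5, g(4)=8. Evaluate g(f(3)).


f(3) = 1
g(1) = -8

-8


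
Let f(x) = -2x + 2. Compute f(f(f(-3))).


30


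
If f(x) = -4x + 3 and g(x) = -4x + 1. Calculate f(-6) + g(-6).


f(-6) = 27
g(-6) = 25
Sum = 52

52


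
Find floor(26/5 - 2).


26/5 = 5.2
5.2 - 2 = 3.2
floor(3.2) = 3

3


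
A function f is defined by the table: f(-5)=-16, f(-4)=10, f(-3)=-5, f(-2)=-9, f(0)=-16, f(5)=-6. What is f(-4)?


Reading from the table at x = -4

10


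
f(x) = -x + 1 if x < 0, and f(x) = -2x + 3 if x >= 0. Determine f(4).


-5


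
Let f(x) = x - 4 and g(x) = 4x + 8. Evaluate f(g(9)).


g(9) = 44
f(44) = 40

40


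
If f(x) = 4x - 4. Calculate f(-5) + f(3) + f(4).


f(-5) = -24
f(3) = 8
f(4) = 12
Sum = -4

-4


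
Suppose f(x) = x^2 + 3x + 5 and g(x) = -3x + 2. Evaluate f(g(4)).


75


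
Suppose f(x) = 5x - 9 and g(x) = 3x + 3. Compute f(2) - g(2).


f(2) = 1
g(2) = 9
Difference = -8

-8


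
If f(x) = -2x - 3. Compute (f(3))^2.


f(3) = -9
(-9)^2 = 81

81


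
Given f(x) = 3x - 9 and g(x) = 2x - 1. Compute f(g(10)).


g(10) = 19
f(19) = 48

48


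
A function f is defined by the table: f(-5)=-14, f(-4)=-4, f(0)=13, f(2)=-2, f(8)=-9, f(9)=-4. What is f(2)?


Reading from the table at x = 2

-2


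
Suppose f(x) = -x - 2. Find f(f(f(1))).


f(1) = -3
f(-3) = 1
f(1) = -3

-3


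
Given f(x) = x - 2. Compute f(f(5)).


f(5) = 3
f(3) = 1

1


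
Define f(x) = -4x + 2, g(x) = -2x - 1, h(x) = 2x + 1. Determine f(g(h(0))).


h(0) = 1
g(1) = -3
f(-3) = 14

14


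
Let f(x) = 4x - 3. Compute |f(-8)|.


35


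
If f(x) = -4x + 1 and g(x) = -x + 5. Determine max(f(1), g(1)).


f(1) = -3
g(1) = 4
max = 4

4


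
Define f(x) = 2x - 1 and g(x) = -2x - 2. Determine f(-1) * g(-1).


f(-1) = -3
g(-1) = 0
Product = 0

0


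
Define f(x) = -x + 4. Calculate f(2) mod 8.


f(2) = 2
2 mod 8 = 2

2


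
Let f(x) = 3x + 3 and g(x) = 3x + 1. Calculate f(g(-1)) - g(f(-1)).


f(g(-1)) = -3
g(f(-1)) = 1
Difference = -4

-4


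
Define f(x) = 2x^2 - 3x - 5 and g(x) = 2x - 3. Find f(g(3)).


g(3) = 3
f(3) = 2*(3)^2 - 3*(3) - 5 = 4

4


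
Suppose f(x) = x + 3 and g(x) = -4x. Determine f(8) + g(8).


f(8) = 11
g(8) = -32
Sum = -21

-21


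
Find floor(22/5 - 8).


-4


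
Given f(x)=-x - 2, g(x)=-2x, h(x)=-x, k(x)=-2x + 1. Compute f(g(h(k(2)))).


4


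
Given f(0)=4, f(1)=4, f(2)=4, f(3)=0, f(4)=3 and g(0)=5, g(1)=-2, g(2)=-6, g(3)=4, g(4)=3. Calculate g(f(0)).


3


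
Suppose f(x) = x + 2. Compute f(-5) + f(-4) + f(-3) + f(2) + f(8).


8


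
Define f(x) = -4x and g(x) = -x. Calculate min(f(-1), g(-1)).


f(-1) = 4
g(-1) = 1
min = 1

1


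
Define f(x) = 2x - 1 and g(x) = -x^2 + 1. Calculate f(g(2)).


g(2) = -3
f(-3) = -7

-7


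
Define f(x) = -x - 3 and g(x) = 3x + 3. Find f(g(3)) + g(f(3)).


f(g(3)) = -15
g(f(3)) = -15
Sum = -30

-30


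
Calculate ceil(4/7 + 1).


2


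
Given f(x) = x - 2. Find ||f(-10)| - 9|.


f(-10) = -12
|-12| = 12
|12 - 9| = 3

3


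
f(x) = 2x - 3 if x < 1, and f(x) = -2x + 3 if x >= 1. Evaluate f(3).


-3


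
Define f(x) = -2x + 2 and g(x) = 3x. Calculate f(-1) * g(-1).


-12


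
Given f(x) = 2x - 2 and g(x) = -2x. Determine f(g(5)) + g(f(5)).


f(g(5)) = -22
g(f(5)) = -16
Sum = -38

-38


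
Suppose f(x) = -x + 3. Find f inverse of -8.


11


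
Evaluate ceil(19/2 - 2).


19/2 = 9.5
9.5 - 2 = 7.5
ceil(7.5) = 8

8


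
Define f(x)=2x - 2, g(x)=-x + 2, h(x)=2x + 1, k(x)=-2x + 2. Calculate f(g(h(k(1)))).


k(1) = 0
h(0) = 1
g(1) = 1
f(1) = 0

0


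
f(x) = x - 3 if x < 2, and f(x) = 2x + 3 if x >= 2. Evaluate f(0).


0 satisfies x < 2
f(0) = -3

-3


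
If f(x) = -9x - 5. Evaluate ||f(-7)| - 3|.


f(-7) = 58
|58| = 58
|58 - 3| = 55

55


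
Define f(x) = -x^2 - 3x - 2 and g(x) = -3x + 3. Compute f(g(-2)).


g(-2) = 9
f(9) = (-1)*(9)^2 - 3*(9) - 2 = -110

-110


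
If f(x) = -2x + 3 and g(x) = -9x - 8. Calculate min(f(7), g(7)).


-71


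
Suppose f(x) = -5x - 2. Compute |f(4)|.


f(4) = -22
|-22| = 22

22


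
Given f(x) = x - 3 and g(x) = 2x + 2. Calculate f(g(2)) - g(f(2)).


f(g(2)) = 3
g(f(2)) = 0
Difference = 3

3


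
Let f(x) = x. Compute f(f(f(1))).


f(1) = 1
f(1) = 1
f(1) = 1

1


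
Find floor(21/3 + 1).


21/3 = 7
7 + 1 = 8
floor(8) = 8

8


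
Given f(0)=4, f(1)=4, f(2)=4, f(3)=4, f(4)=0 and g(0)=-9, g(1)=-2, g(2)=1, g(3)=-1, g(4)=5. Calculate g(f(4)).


f(4) = 0
g(0) = -9

-9


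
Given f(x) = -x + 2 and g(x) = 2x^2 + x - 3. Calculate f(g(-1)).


g(-1) = -2
f(-2) = 4

4


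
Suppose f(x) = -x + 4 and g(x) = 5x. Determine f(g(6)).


g(6) = 30
f(30) = -26

-26


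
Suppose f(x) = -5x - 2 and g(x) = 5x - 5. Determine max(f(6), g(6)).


f(6) = -32
g(6) = 25
max = 25

25


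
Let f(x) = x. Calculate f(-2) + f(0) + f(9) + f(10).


f(-2) = -2
f(0) = 0
f(9) = 9
f(10) = 10
Sum = 17

17


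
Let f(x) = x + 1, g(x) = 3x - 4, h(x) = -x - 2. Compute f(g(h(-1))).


h(-1) = -1
g(-1) = -7
f(-7) = -6

-6


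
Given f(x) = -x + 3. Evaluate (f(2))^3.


1


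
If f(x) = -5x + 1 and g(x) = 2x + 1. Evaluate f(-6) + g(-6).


f(-6) = 31
g(-6) = -11
Sum = 20

20


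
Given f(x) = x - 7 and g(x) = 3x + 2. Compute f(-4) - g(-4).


f(-4) = -11
g(-4) = -10
Difference = -1

-1


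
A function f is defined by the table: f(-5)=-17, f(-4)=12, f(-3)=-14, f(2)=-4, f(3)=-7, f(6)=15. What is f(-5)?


Reading from the table at x = -5

-17


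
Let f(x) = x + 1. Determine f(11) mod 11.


1


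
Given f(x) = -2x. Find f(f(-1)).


f(-1) = 2
f(2) = -4

-4


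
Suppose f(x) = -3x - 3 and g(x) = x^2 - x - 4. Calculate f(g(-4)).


g(-4) = 16
f(16) = -51

-51


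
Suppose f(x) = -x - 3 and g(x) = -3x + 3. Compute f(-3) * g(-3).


f(-3) = 0
g(-3) = 12
Product = 0

0


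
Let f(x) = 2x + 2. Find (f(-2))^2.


f(-2) = -2
(-2)^2 = 4

4


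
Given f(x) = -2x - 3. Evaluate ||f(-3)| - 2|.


f(-3) = 3
|3| = 3
|3 - 2| = 1

1


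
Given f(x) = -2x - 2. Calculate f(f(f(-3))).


f(-3) = 4
f(4) = -10
f(-10) = 18

18


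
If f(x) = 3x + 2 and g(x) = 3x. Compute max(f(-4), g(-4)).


-10


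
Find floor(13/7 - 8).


13/7 = 1.8571
1.8571 - 8 = -6.1429
floor(-6.1429) = -7

-7


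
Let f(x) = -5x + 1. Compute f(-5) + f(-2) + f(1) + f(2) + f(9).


f(-5) = 26
f(-2) = 11
f(1) = -4
f(2) = -9
f(9) = -44
Sum = -20

-20


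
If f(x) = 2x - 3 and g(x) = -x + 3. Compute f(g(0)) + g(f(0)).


f(g(0)) = 3
g(f(0)) = 6
Sum = 9

9


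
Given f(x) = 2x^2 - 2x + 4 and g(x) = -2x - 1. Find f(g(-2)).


g(-2) = 3
f(3) = 2*(3)^2 - 2*(3) + 4 = 16

16


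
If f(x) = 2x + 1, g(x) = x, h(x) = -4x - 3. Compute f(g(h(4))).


h(4) = -19
g(-19) = -19
f(-19) = -37

-37


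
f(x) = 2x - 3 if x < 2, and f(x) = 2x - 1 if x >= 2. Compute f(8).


15


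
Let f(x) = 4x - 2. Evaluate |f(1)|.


f(1) = 2
|2| = 2

2


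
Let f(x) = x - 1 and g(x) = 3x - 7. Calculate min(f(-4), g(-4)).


-19


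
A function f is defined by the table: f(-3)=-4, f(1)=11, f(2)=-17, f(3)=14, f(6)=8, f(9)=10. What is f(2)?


Reading from the table at x = 2

-17


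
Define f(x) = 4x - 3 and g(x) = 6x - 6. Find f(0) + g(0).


f(0) = -3
g(0) = -6
Sum = -9

-9


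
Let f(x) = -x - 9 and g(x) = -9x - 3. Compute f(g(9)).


g(9) = -84
f(-84) = 75

75


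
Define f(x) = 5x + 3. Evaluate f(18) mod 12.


f(18) = 93
93 mod 12 = 9

9


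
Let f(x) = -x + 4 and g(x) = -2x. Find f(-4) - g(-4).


f(-4) = 8
g(-4) = 8
Difference = 0

0


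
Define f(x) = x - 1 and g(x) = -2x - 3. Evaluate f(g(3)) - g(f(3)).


f(g(3)) = -10
g(f(3)) = -7
Difference = -3

-3


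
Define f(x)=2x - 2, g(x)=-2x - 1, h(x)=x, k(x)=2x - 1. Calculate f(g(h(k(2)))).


k(2) = 3
h(3) = 3
g(3) = -7
f(-7) = -16

-16


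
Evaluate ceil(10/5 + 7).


10/5 = 2
2 + 7 = 9
ceil(9) = 9

9


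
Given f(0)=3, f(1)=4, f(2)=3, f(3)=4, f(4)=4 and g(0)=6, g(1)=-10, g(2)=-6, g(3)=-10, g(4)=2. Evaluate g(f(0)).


f(0) = 3
g(3) = -10

-10


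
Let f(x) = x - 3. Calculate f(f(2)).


f(2) = -1
f(-1) = -4

-4


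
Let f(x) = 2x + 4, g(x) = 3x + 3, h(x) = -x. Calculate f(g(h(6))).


h(6) = -6
g(-6) = -15
f(-15) = -26

-26


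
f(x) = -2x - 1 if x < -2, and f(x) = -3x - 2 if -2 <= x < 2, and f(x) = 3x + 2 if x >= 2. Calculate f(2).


8


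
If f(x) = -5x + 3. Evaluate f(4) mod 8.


f(4) = -17
-17 mod 8 = 7

7


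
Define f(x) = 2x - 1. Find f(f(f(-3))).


f(-3) = -7
f(-7) = -15
f(-15) = -31

-31


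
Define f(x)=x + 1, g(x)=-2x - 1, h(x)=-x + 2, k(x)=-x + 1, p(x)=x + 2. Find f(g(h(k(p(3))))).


p(3) = 5
k(5) = -4
h(-4) = 6
g(6) = -13
f(-13) = -12

-12


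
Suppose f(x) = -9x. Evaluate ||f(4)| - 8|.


f(4) = -36
|-36| = 36
|36 - 8| = 28

28


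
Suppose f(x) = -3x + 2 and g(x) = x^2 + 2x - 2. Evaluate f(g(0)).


g(0) = -2
f(-2) = 8

8


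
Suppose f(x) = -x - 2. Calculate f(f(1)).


f(1) = -3
f(-3) = 1

1


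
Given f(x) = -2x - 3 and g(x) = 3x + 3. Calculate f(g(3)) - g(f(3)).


-3


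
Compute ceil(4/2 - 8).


4/2 = 2
2 - 8 = -6
ceil(-6) = -6

-6


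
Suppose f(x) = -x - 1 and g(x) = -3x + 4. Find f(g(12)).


31


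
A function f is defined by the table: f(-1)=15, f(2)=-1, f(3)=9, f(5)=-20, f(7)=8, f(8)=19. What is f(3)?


9


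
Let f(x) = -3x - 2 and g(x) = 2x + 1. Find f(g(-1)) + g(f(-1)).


f(g(-1)) = 1
g(f(-1)) = 3
Sum = 4

4


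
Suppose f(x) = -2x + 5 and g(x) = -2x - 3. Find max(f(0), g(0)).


5


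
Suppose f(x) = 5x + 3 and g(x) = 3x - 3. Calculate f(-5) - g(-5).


-4


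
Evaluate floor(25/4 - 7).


25/4 = 6.25
6.25 - 7 = -0.75
floor(-0.75) = -1

-1


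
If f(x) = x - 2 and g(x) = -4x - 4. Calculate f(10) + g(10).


f(10) = 8
g(10) = -44
Sum = -36

-36


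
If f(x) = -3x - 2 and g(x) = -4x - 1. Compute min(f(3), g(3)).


-13


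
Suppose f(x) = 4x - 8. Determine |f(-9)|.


44


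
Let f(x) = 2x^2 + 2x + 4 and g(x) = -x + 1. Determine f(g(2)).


4


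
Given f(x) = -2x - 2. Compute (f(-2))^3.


f(-2) = 2
(2)^3 = 8

8


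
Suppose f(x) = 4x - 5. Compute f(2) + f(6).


22


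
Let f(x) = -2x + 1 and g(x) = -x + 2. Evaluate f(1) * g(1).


f(1) = -1
g(1) = 1
Product = -1

-1


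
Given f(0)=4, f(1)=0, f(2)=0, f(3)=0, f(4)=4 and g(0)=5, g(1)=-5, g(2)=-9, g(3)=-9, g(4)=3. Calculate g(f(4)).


3


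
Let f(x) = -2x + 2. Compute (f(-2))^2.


f(-2) = 6
(6)^2 = 36

36


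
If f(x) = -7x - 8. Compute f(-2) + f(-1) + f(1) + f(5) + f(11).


f(-2) = 6
f(-1) = -1
f(1) = -15
f(5) = -43
f(11) = -85
Sum = -138

-138


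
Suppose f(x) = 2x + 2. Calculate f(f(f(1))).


f(1) = 4
f(4) = 10
f(10) = 22

22


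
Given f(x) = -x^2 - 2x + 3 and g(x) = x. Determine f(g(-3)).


g(-3) = -3
f(-3) = (-1)*(-3)^2 - 2*(-3) + 3 = 0

0


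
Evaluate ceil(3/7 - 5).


3/7 = 0.4286
0.4286 - 5 = -4.5714
ceil(-4.5714) = -4

-4


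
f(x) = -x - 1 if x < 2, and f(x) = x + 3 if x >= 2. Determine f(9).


9 satisfies x >= 2
f(9) = 12

12


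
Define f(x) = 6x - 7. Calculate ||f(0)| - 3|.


f(0) = -7
|-7| = 7
|7 - 3| = 4

4


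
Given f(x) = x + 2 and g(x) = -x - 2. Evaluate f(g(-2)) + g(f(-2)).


f(g(-2)) = 2
g(f(-2)) = -2
Sum = 0

0


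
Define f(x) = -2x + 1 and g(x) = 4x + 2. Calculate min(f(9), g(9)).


-17


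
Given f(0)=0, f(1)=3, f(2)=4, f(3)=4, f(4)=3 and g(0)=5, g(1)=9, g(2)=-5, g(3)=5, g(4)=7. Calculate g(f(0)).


5


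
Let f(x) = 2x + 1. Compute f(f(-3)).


-9


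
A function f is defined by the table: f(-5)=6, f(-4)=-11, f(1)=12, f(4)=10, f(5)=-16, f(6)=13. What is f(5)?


Reading from the table at x = 5

-16


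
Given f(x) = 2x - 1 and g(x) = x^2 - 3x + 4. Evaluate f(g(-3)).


g(-3) = 22
f(22) = 43

43


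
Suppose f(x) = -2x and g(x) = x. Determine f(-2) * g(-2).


f(-2) = 4
g(-2) = -2
Product = -8

-8


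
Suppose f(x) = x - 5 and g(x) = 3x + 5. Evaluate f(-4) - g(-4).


-2


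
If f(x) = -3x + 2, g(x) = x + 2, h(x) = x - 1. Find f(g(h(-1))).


h(-1) = -2
g(-2) = 0
f(0) = 2

2


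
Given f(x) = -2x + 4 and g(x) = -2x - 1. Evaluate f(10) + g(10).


f(10) = -16
g(10) = -21
Sum = -37

-37


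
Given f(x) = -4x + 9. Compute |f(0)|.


9


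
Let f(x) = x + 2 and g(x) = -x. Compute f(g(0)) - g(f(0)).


f(g(0)) = 2
g(f(0)) = -2
Difference = 4

4


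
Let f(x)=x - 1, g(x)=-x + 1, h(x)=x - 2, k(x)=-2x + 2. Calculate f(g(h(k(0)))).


k(0) = 2
h(2) = 0
g(0) = 1
f(1) = 0

0


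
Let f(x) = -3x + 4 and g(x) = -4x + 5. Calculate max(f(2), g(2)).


f(2) = -2
g(2) = -3
max = -2

-2


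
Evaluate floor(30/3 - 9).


1


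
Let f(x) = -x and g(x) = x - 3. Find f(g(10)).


g(10) = 7
f(7) = -7

-7


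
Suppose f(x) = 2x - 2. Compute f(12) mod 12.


f(12) = 22
22 mod 12 = 10

10


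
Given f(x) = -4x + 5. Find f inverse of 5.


Solve -4x + 5 = 5
x = (5 - 5) / (-4) = 0

0


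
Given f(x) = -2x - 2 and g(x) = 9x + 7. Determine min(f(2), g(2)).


f(2) = -6
g(2) = 25
min = -6

-6


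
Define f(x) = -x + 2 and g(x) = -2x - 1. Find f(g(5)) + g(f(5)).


f(g(5)) = 13
g(f(5)) = 5
Sum = 18

18


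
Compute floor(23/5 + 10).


23/5 = 4.6
4.6 + 10 = 14.6
floor(14.6) = 14

14


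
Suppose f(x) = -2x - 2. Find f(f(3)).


14


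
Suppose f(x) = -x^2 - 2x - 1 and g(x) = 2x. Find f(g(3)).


g(3) = 6
f(6) = (-1)*(6)^2 - 2*(6) - 1 = -49

-49


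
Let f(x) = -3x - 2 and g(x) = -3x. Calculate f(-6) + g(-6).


f(-6) = 16
g(-6) = 18
Sum = 34

34


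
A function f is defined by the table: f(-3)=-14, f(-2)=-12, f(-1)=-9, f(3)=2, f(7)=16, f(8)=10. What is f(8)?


Reading from the table at x = 8

10


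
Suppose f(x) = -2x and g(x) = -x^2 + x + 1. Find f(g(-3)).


g(-3) = -11
f(-11) = 22

22


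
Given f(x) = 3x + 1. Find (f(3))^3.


f(3) = 10
(10)^3 = 1000

1000


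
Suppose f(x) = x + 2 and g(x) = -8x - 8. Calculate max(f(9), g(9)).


f(9) = 11
g(9) = -80
max = 11

11


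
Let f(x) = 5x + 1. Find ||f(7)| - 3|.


f(7) = 36
|36| = 36
|36 - 3| = 33

33


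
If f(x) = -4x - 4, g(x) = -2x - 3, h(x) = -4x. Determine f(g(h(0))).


8


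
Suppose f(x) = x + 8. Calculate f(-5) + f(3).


14


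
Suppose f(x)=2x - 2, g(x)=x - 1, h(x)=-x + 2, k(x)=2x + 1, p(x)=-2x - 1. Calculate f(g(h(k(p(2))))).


p(2) = -5
k(-5) = -9
h(-9) = 11
g(11) = 10
f(10) = 18

18


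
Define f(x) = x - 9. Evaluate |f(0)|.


9


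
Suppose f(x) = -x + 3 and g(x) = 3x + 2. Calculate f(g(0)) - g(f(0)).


f(g(0)) = 1
g(f(0)) = 11
Difference = -10

-10


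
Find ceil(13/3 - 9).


-4


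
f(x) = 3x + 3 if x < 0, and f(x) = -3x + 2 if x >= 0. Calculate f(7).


7 satisfies x >= 0
f(7) = -19

-19


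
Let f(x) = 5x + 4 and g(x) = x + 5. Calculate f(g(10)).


g(10) = 15
f(15) = 79

79


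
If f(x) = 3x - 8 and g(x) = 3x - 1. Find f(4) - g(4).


f(4) = 4
g(4) = 11
Difference = -7

-7


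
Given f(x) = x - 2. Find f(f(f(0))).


f(0) = -2
f(-2) = -4
f(-4) = -6

-6


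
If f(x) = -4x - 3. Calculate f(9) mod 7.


f(9) = -39
-39 mod 7 = 3

3


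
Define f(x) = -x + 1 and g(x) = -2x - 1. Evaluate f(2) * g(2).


f(2) = -1
g(2) = -5
Product = 5

5


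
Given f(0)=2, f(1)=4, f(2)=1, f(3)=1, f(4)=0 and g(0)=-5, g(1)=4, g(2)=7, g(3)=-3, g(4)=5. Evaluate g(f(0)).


f(0) = 2
g(2) = 7

7


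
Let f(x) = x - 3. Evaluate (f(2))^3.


f(2) = -1
(-1)^3 = -1

-1


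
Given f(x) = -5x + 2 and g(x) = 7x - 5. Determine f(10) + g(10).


f(10) = -48
g(10) = 65
Sum = 17

17


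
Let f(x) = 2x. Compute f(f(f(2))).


f(2) = 4
f(4) = 8
f(8) = 16

16


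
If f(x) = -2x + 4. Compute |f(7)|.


10


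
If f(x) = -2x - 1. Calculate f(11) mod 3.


f(11) = -23
-23 mod 3 = 1

1


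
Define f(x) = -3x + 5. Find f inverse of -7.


Solve -3x + 5 = -7
x = (-7 - 5) / (-3) = 4

4


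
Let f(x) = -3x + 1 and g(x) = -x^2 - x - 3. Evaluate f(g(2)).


g(2) = -9
f(-9) = 28

28


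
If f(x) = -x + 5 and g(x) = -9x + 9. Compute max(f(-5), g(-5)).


f(-5) = 10
g(-5) = 54
max = 54

54


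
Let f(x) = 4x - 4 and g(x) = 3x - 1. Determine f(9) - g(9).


f(9) = 32
g(9) = 26
Difference = 6

6


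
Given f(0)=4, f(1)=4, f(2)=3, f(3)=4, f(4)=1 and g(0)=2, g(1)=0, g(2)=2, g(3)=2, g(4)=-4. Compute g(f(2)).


2


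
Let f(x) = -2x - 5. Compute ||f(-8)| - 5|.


f(-8) = 11
|11| = 11
|11 - 5| = 6

6
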